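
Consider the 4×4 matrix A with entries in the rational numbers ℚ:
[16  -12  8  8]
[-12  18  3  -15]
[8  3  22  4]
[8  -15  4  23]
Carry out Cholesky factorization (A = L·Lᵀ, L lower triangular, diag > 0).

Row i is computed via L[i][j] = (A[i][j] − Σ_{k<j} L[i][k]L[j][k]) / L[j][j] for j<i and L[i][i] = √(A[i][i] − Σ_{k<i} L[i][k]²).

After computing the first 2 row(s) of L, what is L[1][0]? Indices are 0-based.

L[1][0] = -3

Step 1: L[0][0] = √(16) = 4.
  L[1][0] = (-12) / L[0][0] = -3.
Step 2: L[1][1] = √(9) = 3.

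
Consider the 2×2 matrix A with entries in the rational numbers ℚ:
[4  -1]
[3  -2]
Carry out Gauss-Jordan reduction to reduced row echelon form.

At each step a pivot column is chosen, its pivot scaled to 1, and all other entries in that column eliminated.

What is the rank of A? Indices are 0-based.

pivot(0,0)=4: scale R0 → (1, -1/4)
  clear (1,0): R1 −= (3)R0 → (0, -5/4)
pivot(1,1)=-5/4: scale R1 → (0, 1)
  clear (0,1): R0 −= (-1/4)R1 → (1, 0)

rank = 2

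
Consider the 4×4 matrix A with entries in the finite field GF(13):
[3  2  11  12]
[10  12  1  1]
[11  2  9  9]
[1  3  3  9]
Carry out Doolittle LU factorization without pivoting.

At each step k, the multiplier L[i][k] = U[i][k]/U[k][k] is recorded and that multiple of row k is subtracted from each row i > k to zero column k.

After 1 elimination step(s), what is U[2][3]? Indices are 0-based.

U[2][3] = 4

Step 1: pivot at (0,0) is 3.
  row1 ← row1 − (12)·row0  ⇒  L[1][0]=12, U row1=(0, 1, 12, 0)
  row2 ← row2 − (8)·row0  ⇒  L[2][0]=8, U row2=(0, 12, 12, 4)
  row3 ← row3 − (9)·row0  ⇒  L[3][0]=9, U row3=(0, 11, 8, 5)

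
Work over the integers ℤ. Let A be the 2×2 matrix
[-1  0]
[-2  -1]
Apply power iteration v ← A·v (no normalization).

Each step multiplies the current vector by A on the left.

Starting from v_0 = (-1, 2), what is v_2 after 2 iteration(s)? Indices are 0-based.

v_2 = (-1, -2)

v_0 = (-1, 2).
v_1 = A·v_0 = (1, 0).
v_2 = A·v_1 = (-1, -2).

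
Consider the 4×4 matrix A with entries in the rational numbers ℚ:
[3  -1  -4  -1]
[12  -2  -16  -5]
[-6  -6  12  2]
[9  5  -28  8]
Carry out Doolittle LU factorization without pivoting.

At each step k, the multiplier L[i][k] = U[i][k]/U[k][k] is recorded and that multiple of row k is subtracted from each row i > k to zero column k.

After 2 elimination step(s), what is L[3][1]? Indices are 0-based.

L[3][1] = 4

k=0: U[0][0]=3
  eliminate (1,0): mult=4, new row 1: (0, 2, 0, -1); set L[1][0]=4
  eliminate (2,0): mult=-2, new row 2: (0, -8, 4, 0); set L[2][0]=-2
  eliminate (3,0): mult=3, new row 3: (0, 8, -16, 11); set L[3][0]=3
k=1: U[1][1]=2
  eliminate (2,1): mult=-4, new row 2: (0, 0, 4, -4); set L[2][1]=-4
  eliminate (3,1): mult=4, new row 3: (0, 0, -16, 15); set L[3][1]=4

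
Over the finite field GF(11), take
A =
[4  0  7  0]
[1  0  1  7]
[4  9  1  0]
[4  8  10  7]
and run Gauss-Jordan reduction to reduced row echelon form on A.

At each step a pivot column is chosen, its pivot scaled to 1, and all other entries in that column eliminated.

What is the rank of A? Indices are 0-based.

rank = 4

[1] R0 /= 4  ⇒  (1, 0, 10, 0)
     R1 -= 1·R0  ⇒  (0, 0, 2, 7)
     R2 -= 4·R0  ⇒  (0, 9, 5, 0)
     R3 -= 4·R0  ⇒  (0, 8, 3, 7)
[2] R1 <-> R2
[2] R1 /= 9  ⇒  (0, 1, 3, 0)
     R3 -= 8·R1  ⇒  (0, 0, 1, 7)
[3] R2 /= 2  ⇒  (0, 0, 1, 9)
     R0 -= 10·R2  ⇒  (1, 0, 0, 9)
     R1 -= 3·R2  ⇒  (0, 1, 0, 6)
     R3 -= 1·R2  ⇒  (0, 0, 0, 9)
[4] R3 /= 9  ⇒  (0, 0, 0, 1)
     R0 -= 9·R3  ⇒  (1, 0, 0, 0)
     R1 -= 6·R3  ⇒  (0, 1, 0, 0)
     R2 -= 9·R3  ⇒  (0, 0, 1, 0)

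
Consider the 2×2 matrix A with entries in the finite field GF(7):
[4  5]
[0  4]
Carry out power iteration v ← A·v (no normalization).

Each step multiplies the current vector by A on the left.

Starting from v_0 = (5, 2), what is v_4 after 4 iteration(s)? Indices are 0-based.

v_0 = (5, 2).
v_1 = A·v_0 = (2, 1).
v_2 = A·v_1 = (6, 4).
v_3 = A·v_2 = (2, 2).
v_4 = A·v_3 = (4, 1).

v_4 = (4, 1)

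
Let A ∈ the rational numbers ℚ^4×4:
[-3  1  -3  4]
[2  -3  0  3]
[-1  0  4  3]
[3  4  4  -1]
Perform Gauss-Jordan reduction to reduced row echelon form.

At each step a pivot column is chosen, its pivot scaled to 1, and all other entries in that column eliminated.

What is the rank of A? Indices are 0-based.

rank = 4

step 1: normalize row 0 (÷-3) = (1, -1/3, 1, -4/3)
  row 1: subtract 2×row0 = (0, -7/3, -2, 17/3)
  row 2: subtract -1×row0 = (0, -1/3, 5, 5/3)
  row 3: subtract 3×row0 = (0, 5, 1, 3)
step 2: normalize row 1 (÷-7/3) = (0, 1, 6/7, -17/7)
  row 0: subtract -1/3×row1 = (1, 0, 9/7, -15/7)
  row 2: subtract -1/3×row1 = (0, 0, 37/7, 6/7)
  row 3: subtract 5×row1 = (0, 0, -23/7, 106/7)
step 3: normalize row 2 (÷37/7) = (0, 0, 1, 6/37)
  row 0: subtract 9/7×row2 = (1, 0, 0, -87/37)
  row 1: subtract 6/7×row2 = (0, 1, 0, -95/37)
  row 3: subtract -23/7×row2 = (0, 0, 0, 580/37)
step 4: normalize row 3 (÷580/37) = (0, 0, 0, 1)
  row 0: subtract -87/37×row3 = (1, 0, 0, 0)
  row 1: subtract -95/37×row3 = (0, 1, 0, 0)
  row 2: subtract 6/37×row3 = (0, 0, 1, 0)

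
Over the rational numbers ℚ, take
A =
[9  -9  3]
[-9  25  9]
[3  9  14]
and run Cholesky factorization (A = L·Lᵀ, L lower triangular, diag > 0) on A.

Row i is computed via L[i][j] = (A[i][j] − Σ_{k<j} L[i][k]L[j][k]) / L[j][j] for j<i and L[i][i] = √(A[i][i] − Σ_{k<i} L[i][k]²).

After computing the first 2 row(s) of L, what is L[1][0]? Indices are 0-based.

Step 1: L[0][0] = √(9) = 3.
  L[1][0] = (-9) / L[0][0] = -3.
Step 2: L[1][1] = √(16) = 4.

L[1][0] = -3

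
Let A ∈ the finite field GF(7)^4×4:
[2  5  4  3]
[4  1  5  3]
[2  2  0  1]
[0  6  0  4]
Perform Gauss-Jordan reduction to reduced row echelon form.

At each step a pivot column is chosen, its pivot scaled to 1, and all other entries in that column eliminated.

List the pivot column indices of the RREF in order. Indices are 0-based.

[1] R0 /= 2  ⇒  (1, 6, 2, 5)
     R1 -= 4·R0  ⇒  (0, 5, 4, 4)
     R2 -= 2·R0  ⇒  (0, 4, 3, 5)
[2] R1 /= 5  ⇒  (0, 1, 5, 5)
     R0 -= 6·R1  ⇒  (1, 0, 0, 3)
     R2 -= 4·R1  ⇒  (0, 0, 4, 6)
     R3 -= 6·R1  ⇒  (0, 0, 5, 2)
[3] R2 /= 4  ⇒  (0, 0, 1, 5)
     R1 -= 5·R2  ⇒  (0, 1, 0, 1)
     R3 -= 5·R2  ⇒  (0, 0, 0, 5)
[4] R3 /= 5  ⇒  (0, 0, 0, 1)
     R0 -= 3·R3  ⇒  (1, 0, 0, 0)
     R1 -= 1·R3  ⇒  (0, 1, 0, 0)
     R2 -= 5·R3  ⇒  (0, 0, 1, 0)

pivot columns: 0, 1, 2, 3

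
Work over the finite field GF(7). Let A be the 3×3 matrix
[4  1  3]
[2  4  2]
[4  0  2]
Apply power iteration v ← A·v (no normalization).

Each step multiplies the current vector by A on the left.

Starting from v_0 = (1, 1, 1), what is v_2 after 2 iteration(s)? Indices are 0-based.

v_2 = (2, 4, 2)

v_0 = (1, 1, 1).
v_1 = A·v_0 = (1, 1, 6).
v_2 = A·v_1 = (2, 4, 2).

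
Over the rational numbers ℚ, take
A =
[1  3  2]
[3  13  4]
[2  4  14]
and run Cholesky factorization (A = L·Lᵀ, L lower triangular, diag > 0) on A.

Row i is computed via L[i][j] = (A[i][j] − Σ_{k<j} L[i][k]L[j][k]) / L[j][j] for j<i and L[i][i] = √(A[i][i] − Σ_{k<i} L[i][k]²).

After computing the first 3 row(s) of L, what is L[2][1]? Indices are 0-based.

L[2][1] = -1

Step 1: L[0][0] = √(1) = 1.
  L[1][0] = (3) / L[0][0] = 3.
Step 2: L[1][1] = √(4) = 2.
  L[2][0] = (2) / L[0][0] = 2.
  L[2][1] = (-2) / L[1][1] = -1.
Step 3: L[2][2] = √(9) = 3.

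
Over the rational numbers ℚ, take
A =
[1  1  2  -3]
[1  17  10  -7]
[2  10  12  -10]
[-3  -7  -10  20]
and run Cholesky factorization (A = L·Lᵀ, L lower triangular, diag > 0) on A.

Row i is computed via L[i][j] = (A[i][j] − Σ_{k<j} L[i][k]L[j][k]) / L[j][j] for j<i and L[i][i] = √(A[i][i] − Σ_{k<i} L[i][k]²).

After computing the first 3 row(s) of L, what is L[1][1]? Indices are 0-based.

Step 1: L[0][0] = √(1) = 1.
  L[1][0] = (1) / L[0][0] = 1.
Step 2: L[1][1] = √(16) = 4.
  L[2][0] = (2) / L[0][0] = 2.
  L[2][1] = (8) / L[1][1] = 2.
Step 3: L[2][2] = √(4) = 2.

L[1][1] = 4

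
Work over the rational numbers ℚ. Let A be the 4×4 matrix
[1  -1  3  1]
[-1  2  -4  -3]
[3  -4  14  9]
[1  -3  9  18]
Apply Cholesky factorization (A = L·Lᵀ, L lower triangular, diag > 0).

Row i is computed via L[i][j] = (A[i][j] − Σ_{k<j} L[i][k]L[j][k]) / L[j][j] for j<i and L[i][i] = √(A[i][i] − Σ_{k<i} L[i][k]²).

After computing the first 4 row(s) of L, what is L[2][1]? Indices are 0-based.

L[2][1] = -1

Step 1: L[0][0] = √(1) = 1.
  L[1][0] = (-1) / L[0][0] = -1.
Step 2: L[1][1] = √(1) = 1.
  L[2][0] = (3) / L[0][0] = 3.
  L[2][1] = (-1) / L[1][1] = -1.
Step 3: L[2][2] = √(4) = 2.
  L[3][0] = (1) / L[0][0] = 1.
  L[3][1] = (-2) / L[1][1] = -2.
  L[3][2] = (4) / L[2][2] = 2.
Step 4: L[3][3] = √(9) = 3.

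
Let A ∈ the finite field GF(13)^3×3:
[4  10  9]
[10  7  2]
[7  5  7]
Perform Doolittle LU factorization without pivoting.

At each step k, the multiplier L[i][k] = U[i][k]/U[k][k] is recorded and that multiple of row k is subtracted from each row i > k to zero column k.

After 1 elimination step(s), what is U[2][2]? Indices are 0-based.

U[2][2] = 1

[col 0] pivot 4
  R1 -= 9*R0 → (0, 8, 12)  (L[1][0] := 9)
  R2 -= 5*R0 → (0, 7, 1)  (L[2][0] := 5)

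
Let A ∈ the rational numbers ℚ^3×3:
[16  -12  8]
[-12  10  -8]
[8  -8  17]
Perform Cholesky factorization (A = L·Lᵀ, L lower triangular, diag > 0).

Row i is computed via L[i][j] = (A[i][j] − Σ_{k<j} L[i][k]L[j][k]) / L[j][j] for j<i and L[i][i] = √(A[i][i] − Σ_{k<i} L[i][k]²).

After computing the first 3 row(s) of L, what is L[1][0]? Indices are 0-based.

Step 1: L[0][0] = √(16) = 4.
  L[1][0] = (-12) / L[0][0] = -3.
Step 2: L[1][1] = √(1) = 1.
  L[2][0] = (8) / L[0][0] = 2.
  L[2][1] = (-2) / L[1][1] = -2.
Step 3: L[2][2] = √(9) = 3.

L[1][0] = -3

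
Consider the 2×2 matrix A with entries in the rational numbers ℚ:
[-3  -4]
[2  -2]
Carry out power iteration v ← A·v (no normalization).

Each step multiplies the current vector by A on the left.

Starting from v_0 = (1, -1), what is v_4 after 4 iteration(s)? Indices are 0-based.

v_4 = (-139, 214)

v_0 = (1, -1).
v_1 = A·v_0 = (1, 4).
v_2 = A·v_1 = (-19, -6).
v_3 = A·v_2 = (81, -26).
v_4 = A·v_3 = (-139, 214).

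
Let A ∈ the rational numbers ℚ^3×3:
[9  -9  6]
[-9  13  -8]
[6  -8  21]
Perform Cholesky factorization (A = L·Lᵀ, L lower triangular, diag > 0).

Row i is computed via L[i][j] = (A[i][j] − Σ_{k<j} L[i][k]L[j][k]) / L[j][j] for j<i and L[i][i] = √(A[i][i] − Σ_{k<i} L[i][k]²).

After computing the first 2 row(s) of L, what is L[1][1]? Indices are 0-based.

Step 1: L[0][0] = √(9) = 3.
  L[1][0] = (-9) / L[0][0] = -3.
Step 2: L[1][1] = √(4) = 2.

L[1][1] = 2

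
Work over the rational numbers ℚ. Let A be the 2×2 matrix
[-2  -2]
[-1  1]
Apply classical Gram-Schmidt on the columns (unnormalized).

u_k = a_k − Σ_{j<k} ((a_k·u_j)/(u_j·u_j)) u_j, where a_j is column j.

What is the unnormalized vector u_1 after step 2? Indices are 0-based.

u_1 = (-4/5, 8/5)

Step 1: u_0 = a_0 = (-2, -1).
Step 2: u_1 = a_1 − (3/5)·u_0 = (-4/5, 8/5).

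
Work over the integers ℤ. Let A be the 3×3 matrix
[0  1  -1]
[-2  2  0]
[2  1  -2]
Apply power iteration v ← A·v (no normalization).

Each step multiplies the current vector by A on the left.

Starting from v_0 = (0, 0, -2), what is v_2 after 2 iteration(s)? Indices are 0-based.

v_2 = (-4, -4, -4)

v_0 = (0, 0, -2).
v_1 = A·v_0 = (2, 0, 4).
v_2 = A·v_1 = (-4, -4, -4).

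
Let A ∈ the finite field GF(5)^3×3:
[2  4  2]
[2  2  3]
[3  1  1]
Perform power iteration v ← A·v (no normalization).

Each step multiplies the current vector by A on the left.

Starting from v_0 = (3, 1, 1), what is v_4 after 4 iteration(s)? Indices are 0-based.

v_4 = (1, 4, 0)

v_0 = (3, 1, 1).
v_1 = A·v_0 = (2, 1, 1).
v_2 = A·v_1 = (0, 4, 3).
v_3 = A·v_2 = (2, 2, 2).
v_4 = A·v_3 = (1, 4, 0).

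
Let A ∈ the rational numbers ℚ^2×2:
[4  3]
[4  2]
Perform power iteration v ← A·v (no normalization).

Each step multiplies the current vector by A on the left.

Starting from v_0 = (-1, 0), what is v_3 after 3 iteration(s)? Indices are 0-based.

v_3 = (-184, -160)

v_0 = (-1, 0).
v_1 = A·v_0 = (-4, -4).
v_2 = A·v_1 = (-28, -24).
v_3 = A·v_2 = (-184, -160).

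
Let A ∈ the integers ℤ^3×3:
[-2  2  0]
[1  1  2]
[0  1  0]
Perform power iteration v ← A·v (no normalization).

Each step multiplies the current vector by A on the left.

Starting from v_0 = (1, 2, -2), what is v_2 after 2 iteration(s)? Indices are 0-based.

v_2 = (-6, 5, -1)

v_0 = (1, 2, -2).
v_1 = A·v_0 = (2, -1, 2).
v_2 = A·v_1 = (-6, 5, -1).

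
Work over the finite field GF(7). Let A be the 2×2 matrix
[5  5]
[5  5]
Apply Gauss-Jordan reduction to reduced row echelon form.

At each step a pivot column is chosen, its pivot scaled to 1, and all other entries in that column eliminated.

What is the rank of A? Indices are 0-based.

pivot(0,0)=5: scale R0 → (1, 1)
  clear (1,0): R1 −= (5)R0 → (0, 0)
col 1: no nonzero at/below row 1; advance.

rank = 1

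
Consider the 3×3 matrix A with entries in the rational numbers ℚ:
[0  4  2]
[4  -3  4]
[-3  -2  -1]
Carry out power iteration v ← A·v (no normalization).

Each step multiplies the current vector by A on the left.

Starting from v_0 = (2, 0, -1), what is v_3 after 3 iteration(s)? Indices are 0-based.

v_3 = (-154, 156, 59)

v_0 = (2, 0, -1).
v_1 = A·v_0 = (-2, 4, -5).
v_2 = A·v_1 = (6, -40, 3).
v_3 = A·v_2 = (-154, 156, 59).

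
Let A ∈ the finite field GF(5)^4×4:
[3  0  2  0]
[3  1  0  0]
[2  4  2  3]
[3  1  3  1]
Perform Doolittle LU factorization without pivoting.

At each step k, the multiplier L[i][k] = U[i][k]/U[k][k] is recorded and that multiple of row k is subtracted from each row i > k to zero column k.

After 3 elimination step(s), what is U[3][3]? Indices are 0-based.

U[3][3] = 4

k=0: U[0][0]=3
  eliminate (1,0): mult=1, new row 1: (0, 1, 3, 0); set L[1][0]=1
  eliminate (2,0): mult=4, new row 2: (0, 4, 4, 3); set L[2][0]=4
  eliminate (3,0): mult=1, new row 3: (0, 1, 1, 1); set L[3][0]=1
k=1: U[1][1]=1
  eliminate (2,1): mult=4, new row 2: (0, 0, 2, 3); set L[2][1]=4
  eliminate (3,1): mult=1, new row 3: (0, 0, 3, 1); set L[3][1]=1
k=2: U[2][2]=2
  eliminate (3,2): mult=4, new row 3: (0, 0, 0, 4); set L[3][2]=4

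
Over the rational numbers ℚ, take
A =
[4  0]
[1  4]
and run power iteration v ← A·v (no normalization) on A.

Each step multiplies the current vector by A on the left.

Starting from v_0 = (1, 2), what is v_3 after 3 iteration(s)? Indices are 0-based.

v_3 = (64, 176)

v_0 = (1, 2).
v_1 = A·v_0 = (4, 9).
v_2 = A·v_1 = (16, 40).
v_3 = A·v_2 = (64, 176).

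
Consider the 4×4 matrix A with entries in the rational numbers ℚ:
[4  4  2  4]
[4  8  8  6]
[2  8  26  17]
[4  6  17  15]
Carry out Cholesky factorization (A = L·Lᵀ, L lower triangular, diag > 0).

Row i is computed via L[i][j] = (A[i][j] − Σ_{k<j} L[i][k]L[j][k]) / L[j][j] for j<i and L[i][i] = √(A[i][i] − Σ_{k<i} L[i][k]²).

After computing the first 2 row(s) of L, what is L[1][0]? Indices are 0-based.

Step 1: L[0][0] = √(4) = 2.
  L[1][0] = (4) / L[0][0] = 2.
Step 2: L[1][1] = √(4) = 2.

L[1][0] = 2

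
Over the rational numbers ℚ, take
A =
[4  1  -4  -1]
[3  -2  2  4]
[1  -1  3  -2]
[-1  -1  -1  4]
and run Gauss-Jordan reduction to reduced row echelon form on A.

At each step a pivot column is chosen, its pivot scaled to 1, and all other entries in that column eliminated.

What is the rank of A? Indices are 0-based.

step 1: normalize row 0 (÷4) = (1, 1/4, -1, -1/4)
  row 1: subtract 3×row0 = (0, -11/4, 5, 19/4)
  row 2: subtract 1×row0 = (0, -5/4, 4, -7/4)
  row 3: subtract -1×row0 = (0, -3/4, -2, 15/4)
step 2: normalize row 1 (÷-11/4) = (0, 1, -20/11, -19/11)
  row 0: subtract 1/4×row1 = (1, 0, -6/11, 2/11)
  row 2: subtract -5/4×row1 = (0, 0, 19/11, -43/11)
  row 3: subtract -3/4×row1 = (0, 0, -37/11, 27/11)
step 3: normalize row 2 (÷19/11) = (0, 0, 1, -43/19)
  row 0: subtract -6/11×row2 = (1, 0, 0, -20/19)
  row 1: subtract -20/11×row2 = (0, 1, 0, -111/19)
  row 3: subtract -37/11×row2 = (0, 0, 0, -98/19)
step 4: normalize row 3 (÷-98/19) = (0, 0, 0, 1)
  row 0: subtract -20/19×row3 = (1, 0, 0, 0)
  row 1: subtract -111/19×row3 = (0, 1, 0, 0)
  row 2: subtract -43/19×row3 = (0, 0, 1, 0)

rank = 4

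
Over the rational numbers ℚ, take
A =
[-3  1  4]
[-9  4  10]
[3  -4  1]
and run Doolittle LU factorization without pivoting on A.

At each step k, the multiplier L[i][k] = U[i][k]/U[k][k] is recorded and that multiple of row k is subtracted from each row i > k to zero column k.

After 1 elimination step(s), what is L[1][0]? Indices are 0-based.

k=0: U[0][0]=-3
  eliminate (1,0): mult=3, new row 1: (0, 1, -2); set L[1][0]=3
  eliminate (2,0): mult=-1, new row 2: (0, -3, 5); set L[2][0]=-1

L[1][0] = 3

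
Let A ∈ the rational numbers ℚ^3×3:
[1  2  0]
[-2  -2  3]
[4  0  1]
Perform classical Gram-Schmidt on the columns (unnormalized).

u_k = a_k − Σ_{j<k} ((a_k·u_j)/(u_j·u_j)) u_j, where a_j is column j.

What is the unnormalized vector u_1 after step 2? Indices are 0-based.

Step 1: u_0 = a_0 = (1, -2, 4).
Step 2: u_1 = a_1 − (2/7)·u_0 = (12/7, -10/7, -8/7).

u_1 = (12/7, -10/7, -8/7)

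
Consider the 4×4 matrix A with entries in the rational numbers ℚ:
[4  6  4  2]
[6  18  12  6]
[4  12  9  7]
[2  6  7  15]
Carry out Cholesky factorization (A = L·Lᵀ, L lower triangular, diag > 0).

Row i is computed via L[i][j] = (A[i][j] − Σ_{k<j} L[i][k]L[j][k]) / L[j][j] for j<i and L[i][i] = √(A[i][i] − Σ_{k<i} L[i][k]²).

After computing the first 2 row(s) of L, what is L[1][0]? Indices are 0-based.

L[1][0] = 3

Step 1: L[0][0] = √(4) = 2.
  L[1][0] = (6) / L[0][0] = 3.
Step 2: L[1][1] = √(9) = 3.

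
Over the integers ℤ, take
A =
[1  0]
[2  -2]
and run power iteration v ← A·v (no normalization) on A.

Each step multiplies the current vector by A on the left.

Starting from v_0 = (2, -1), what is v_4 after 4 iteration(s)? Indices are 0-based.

v_4 = (2, -36)

v_0 = (2, -1).
v_1 = A·v_0 = (2, 6).
v_2 = A·v_1 = (2, -8).
v_3 = A·v_2 = (2, 20).
v_4 = A·v_3 = (2, -36).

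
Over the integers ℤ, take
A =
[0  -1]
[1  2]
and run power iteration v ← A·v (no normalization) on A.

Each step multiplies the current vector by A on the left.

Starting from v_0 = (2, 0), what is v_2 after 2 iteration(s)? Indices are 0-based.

v_2 = (-2, 4)

v_0 = (2, 0).
v_1 = A·v_0 = (0, 2).
v_2 = A·v_1 = (-2, 4).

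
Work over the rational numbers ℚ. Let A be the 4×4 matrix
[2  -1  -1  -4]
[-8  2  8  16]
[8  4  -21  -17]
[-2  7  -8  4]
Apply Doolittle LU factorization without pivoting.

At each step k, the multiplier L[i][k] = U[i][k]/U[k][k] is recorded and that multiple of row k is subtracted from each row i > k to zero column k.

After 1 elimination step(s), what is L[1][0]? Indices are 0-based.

L[1][0] = -4

k=0: U[0][0]=2
  eliminate (1,0): mult=-4, new row 1: (0, -2, 4, 0); set L[1][0]=-4
  eliminate (2,0): mult=4, new row 2: (0, 8, -17, -1); set L[2][0]=4
  eliminate (3,0): mult=-1, new row 3: (0, 6, -9, 0); set L[3][0]=-1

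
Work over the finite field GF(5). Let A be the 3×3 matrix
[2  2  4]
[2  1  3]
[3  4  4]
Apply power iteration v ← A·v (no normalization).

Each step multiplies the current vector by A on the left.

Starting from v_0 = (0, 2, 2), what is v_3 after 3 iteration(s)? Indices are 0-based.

v_3 = (1, 4, 0)

v_0 = (0, 2, 2).
v_1 = A·v_0 = (2, 3, 1).
v_2 = A·v_1 = (4, 0, 2).
v_3 = A·v_2 = (1, 4, 0).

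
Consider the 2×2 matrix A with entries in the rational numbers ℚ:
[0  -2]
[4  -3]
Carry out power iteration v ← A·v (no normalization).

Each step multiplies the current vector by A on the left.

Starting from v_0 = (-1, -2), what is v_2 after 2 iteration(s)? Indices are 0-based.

v_0 = (-1, -2).
v_1 = A·v_0 = (4, 2).
v_2 = A·v_1 = (-4, 10).

v_2 = (-4, 10)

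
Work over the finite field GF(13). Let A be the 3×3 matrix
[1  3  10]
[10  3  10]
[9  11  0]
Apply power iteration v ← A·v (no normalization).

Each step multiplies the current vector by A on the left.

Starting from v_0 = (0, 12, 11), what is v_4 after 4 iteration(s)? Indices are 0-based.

v_0 = (0, 12, 11).
v_1 = A·v_0 = (3, 3, 2).
v_2 = A·v_1 = (6, 7, 8).
v_3 = A·v_2 = (3, 5, 1).
v_4 = A·v_3 = (2, 3, 4).

v_4 = (2, 3, 4)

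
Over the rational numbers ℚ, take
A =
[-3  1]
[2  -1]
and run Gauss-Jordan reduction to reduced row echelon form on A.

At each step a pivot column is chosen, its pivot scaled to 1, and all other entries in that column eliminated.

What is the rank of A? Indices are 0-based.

rank = 2

step 1: normalize row 0 (÷-3) = (1, -1/3)
  row 1: subtract 2×row0 = (0, -1/3)
step 2: normalize row 1 (÷-1/3) = (0, 1)
  row 0: subtract -1/3×row1 = (1, 0)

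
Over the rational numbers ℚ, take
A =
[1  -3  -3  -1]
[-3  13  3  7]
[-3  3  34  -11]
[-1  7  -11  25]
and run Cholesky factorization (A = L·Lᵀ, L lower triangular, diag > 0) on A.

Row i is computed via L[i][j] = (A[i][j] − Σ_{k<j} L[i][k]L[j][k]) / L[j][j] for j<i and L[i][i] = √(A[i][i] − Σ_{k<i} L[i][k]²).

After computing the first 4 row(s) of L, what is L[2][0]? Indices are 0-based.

L[2][0] = -3

Step 1: L[0][0] = √(1) = 1.
  L[1][0] = (-3) / L[0][0] = -3.
Step 2: L[1][1] = √(4) = 2.
  L[2][0] = (-3) / L[0][0] = -3.
  L[2][1] = (-6) / L[1][1] = -3.
Step 3: L[2][2] = √(16) = 4.
  L[3][0] = (-1) / L[0][0] = -1.
  L[3][1] = (4) / L[1][1] = 2.
  L[3][2] = (-8) / L[2][2] = -2.
Step 4: L[3][3] = √(16) = 4.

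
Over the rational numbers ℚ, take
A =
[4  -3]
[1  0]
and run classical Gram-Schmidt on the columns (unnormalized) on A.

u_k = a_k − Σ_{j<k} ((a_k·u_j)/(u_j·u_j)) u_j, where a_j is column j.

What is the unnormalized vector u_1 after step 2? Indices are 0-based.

Step 1: u_0 = a_0 = (4, 1).
Step 2: u_1 = a_1 − (-12/17)·u_0 = (-3/17, 12/17).

u_1 = (-3/17, 12/17)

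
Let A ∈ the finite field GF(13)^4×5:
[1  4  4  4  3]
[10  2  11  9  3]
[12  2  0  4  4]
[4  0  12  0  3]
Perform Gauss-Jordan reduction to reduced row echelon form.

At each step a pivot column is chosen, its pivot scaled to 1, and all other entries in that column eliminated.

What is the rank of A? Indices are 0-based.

pivot(0,0)=1: scale R0 → (1, 4, 4, 4, 3)
  clear (1,0): R1 −= (10)R0 → (0, 1, 10, 8, 12)
  clear (2,0): R2 −= (12)R0 → (0, 6, 4, 8, 7)
  clear (3,0): R3 −= (4)R0 → (0, 10, 9, 10, 4)
pivot(1,1)=1: scale R1 → (0, 1, 10, 8, 12)
  clear (0,1): R0 −= (4)R1 → (1, 0, 3, 11, 7)
  clear (2,1): R2 −= (6)R1 → (0, 0, 9, 12, 0)
  clear (3,1): R3 −= (10)R1 → (0, 0, 0, 8, 1)
pivot(2,2)=9: scale R2 → (0, 0, 1, 10, 0)
  clear (0,2): R0 −= (3)R2 → (1, 0, 0, 7, 7)
  clear (1,2): R1 −= (10)R2 → (0, 1, 0, 12, 12)
pivot(3,3)=8: scale R3 → (0, 0, 0, 1, 5)
  clear (0,3): R0 −= (7)R3 → (1, 0, 0, 0, 11)
  clear (1,3): R1 −= (12)R3 → (0, 1, 0, 0, 4)
  clear (2,3): R2 −= (10)R3 → (0, 0, 1, 0, 2)

rank = 4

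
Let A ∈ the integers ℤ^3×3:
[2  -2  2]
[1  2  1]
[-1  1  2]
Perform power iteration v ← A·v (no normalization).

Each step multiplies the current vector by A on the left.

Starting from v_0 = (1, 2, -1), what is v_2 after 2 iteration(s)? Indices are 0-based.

v_2 = (-18, 3, 6)

v_0 = (1, 2, -1).
v_1 = A·v_0 = (-4, 4, -1).
v_2 = A·v_1 = (-18, 3, 6).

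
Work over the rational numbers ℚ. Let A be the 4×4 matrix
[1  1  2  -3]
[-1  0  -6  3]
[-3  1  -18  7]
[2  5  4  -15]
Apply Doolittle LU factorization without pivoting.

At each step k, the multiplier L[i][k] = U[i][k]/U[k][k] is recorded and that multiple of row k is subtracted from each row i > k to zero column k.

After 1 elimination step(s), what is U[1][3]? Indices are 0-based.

U[1][3] = 0

k=0: U[0][0]=1
  eliminate (1,0): mult=-1, new row 1: (0, 1, -4, 0); set L[1][0]=-1
  eliminate (2,0): mult=-3, new row 2: (0, 4, -12, -2); set L[2][0]=-3
  eliminate (3,0): mult=2, new row 3: (0, 3, 0, -9); set L[3][0]=2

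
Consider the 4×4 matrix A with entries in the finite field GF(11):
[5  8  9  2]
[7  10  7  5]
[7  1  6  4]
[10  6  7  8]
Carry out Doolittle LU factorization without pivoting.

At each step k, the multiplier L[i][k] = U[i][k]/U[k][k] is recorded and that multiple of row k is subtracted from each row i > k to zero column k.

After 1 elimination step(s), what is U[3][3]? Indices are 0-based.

k=0: U[0][0]=5
  eliminate (1,0): mult=8, new row 1: (0, 1, 1, 0); set L[1][0]=8
  eliminate (2,0): mult=8, new row 2: (0, 3, 0, 10); set L[2][0]=8
  eliminate (3,0): mult=2, new row 3: (0, 1, 0, 4); set L[3][0]=2

U[3][3] = 4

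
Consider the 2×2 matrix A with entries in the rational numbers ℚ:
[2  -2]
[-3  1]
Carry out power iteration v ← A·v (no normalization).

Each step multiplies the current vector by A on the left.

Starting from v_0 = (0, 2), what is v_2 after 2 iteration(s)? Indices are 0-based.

v_0 = (0, 2).
v_1 = A·v_0 = (-4, 2).
v_2 = A·v_1 = (-12, 14).

v_2 = (-12, 14)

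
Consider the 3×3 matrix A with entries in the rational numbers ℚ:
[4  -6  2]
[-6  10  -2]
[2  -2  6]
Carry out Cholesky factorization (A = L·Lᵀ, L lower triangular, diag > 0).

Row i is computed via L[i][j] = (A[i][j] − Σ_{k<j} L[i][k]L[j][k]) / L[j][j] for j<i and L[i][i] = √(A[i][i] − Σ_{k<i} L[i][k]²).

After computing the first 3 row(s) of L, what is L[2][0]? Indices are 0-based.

L[2][0] = 1

Step 1: L[0][0] = √(4) = 2.
  L[1][0] = (-6) / L[0][0] = -3.
Step 2: L[1][1] = √(1) = 1.
  L[2][0] = (2) / L[0][0] = 1.
  L[2][1] = (1) / L[1][1] = 1.
Step 3: L[2][2] = √(4) = 2.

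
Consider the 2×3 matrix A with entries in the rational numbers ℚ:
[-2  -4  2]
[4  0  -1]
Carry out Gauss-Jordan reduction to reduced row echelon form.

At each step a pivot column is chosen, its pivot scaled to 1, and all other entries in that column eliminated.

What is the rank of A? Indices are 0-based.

rank = 2

[1] R0 /= -2  ⇒  (1, 2, -1)
     R1 -= 4·R0  ⇒  (0, -8, 3)
[2] R1 /= -8  ⇒  (0, 1, -3/8)
     R0 -= 2·R1  ⇒  (1, 0, -1/4)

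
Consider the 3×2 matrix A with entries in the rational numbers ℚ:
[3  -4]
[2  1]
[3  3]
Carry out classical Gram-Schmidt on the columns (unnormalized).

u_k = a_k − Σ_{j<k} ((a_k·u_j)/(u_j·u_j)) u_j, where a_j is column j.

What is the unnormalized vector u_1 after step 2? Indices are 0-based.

Step 1: u_0 = a_0 = (3, 2, 3).
Step 2: u_1 = a_1 − (-1/22)·u_0 = (-85/22, 12/11, 69/22).

u_1 = (-85/22, 12/11, 69/22)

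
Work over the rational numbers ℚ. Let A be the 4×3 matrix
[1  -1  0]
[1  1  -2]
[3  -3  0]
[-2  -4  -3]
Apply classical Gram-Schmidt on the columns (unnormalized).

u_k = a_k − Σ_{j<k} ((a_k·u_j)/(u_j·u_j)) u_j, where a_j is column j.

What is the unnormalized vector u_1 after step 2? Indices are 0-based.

u_1 = (-14/15, 16/15, -14/5, -62/15)

Step 1: u_0 = a_0 = (1, 1, 3, -2).
Step 2: u_1 = a_1 − (-1/15)·u_0 = (-14/15, 16/15, -14/5, -62/15).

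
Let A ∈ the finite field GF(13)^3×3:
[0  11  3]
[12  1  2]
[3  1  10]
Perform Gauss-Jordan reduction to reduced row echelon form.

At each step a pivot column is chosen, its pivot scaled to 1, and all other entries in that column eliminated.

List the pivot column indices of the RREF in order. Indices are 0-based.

pivot columns: 0, 1, 2

step 1: exchange rows 0,1
step 1: normalize row 0 (÷12) = (1, 12, 11)
  row 2: subtract 3×row0 = (0, 4, 3)
step 2: normalize row 1 (÷11) = (0, 1, 5)
  row 0: subtract 12×row1 = (1, 0, 3)
  row 2: subtract 4×row1 = (0, 0, 9)
step 3: normalize row 2 (÷9) = (0, 0, 1)
  row 0: subtract 3×row2 = (1, 0, 0)
  row 1: subtract 5×row2 = (0, 1, 0)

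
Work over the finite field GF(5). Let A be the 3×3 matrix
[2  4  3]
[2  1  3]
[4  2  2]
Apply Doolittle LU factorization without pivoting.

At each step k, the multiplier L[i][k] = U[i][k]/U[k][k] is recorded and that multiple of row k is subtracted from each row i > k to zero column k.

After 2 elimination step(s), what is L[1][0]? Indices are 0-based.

Step 1: pivot at (0,0) is 2.
  row1 ← row1 − (1)·row0  ⇒  L[1][0]=1, U row1=(0, 2, 0)
  row2 ← row2 − (2)·row0  ⇒  L[2][0]=2, U row2=(0, 4, 1)
Step 2: pivot at (1,1) is 2.
  row2 ← row2 − (2)·row1  ⇒  L[2][1]=2, U row2=(0, 0, 1)

L[1][0] = 1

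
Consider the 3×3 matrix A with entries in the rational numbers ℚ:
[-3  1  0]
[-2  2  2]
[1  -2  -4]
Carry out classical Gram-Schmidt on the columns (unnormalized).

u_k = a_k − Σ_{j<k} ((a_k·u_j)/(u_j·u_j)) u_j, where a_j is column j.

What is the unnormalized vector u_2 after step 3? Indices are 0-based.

u_2 = (4/15, -2/3, -8/15)

Step 1: u_0 = a_0 = (-3, -2, 1).
Step 2: u_1 = a_1 − (-9/14)·u_0 = (-13/14, 5/7, -19/14).
Step 3: u_2 = a_2 − (-4/7)·u_0 − (32/15)·u_1 = (4/15, -2/3, -8/15).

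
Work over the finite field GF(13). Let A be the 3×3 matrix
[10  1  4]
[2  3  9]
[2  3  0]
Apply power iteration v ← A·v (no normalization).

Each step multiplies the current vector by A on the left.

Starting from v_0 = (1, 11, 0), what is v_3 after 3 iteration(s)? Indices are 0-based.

v_0 = (1, 11, 0).
v_1 = A·v_0 = (8, 9, 9).
v_2 = A·v_1 = (8, 7, 4).
v_3 = A·v_2 = (12, 8, 11).

v_3 = (12, 8, 11)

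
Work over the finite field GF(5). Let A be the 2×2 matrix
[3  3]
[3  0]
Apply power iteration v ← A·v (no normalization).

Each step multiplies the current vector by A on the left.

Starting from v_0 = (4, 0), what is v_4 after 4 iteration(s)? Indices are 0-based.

v_0 = (4, 0).
v_1 = A·v_0 = (2, 2).
v_2 = A·v_1 = (2, 1).
v_3 = A·v_2 = (4, 1).
v_4 = A·v_3 = (0, 2).

v_4 = (0, 2)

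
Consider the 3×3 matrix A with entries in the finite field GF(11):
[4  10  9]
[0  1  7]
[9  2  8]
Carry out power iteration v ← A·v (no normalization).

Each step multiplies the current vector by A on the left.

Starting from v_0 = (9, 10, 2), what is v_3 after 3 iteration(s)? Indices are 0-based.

v_3 = (7, 9, 9)

v_0 = (9, 10, 2).
v_1 = A·v_0 = (0, 2, 7).
v_2 = A·v_1 = (6, 7, 5).
v_3 = A·v_2 = (7, 9, 9).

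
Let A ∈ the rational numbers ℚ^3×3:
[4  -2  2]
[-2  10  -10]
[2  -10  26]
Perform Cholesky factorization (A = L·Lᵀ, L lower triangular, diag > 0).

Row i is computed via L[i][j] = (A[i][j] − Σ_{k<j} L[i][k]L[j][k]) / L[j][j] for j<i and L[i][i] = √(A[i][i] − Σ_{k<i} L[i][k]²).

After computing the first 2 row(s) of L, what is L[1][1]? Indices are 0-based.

L[1][1] = 3

Step 1: L[0][0] = √(4) = 2.
  L[1][0] = (-2) / L[0][0] = -1.
Step 2: L[1][1] = √(9) = 3.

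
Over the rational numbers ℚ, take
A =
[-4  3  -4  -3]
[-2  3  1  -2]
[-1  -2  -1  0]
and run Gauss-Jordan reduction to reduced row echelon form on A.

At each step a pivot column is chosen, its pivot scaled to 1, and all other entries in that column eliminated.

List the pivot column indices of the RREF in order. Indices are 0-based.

step 1: normalize row 0 (÷-4) = (1, -3/4, 1, 3/4)
  row 1: subtract -2×row0 = (0, 3/2, 3, -1/2)
  row 2: subtract -1×row0 = (0, -11/4, 0, 3/4)
step 2: normalize row 1 (÷3/2) = (0, 1, 2, -1/3)
  row 0: subtract -3/4×row1 = (1, 0, 5/2, 1/2)
  row 2: subtract -11/4×row1 = (0, 0, 11/2, -1/6)
step 3: normalize row 2 (÷11/2) = (0, 0, 1, -1/33)
  row 0: subtract 5/2×row2 = (1, 0, 0, 19/33)
  row 1: subtract 2×row2 = (0, 1, 0, -3/11)

pivot columns: 0, 1, 2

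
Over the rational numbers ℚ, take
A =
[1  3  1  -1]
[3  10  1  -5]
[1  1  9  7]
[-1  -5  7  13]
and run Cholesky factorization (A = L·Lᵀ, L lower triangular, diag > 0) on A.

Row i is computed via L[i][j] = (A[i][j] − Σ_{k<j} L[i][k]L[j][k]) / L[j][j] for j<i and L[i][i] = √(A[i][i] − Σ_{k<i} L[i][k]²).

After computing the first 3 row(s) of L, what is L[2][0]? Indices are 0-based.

L[2][0] = 1

Step 1: L[0][0] = √(1) = 1.
  L[1][0] = (3) / L[0][0] = 3.
Step 2: L[1][1] = √(1) = 1.
  L[2][0] = (1) / L[0][0] = 1.
  L[2][1] = (-2) / L[1][1] = -2.
Step 3: L[2][2] = √(4) = 2.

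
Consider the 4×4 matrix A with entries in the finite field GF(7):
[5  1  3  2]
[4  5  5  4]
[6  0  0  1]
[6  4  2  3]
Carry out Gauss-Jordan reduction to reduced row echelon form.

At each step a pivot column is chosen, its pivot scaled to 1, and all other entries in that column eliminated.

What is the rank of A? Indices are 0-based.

rank = 4

[1] R0 /= 5  ⇒  (1, 3, 2, 6)
     R1 -= 4·R0  ⇒  (0, 0, 4, 1)
     R2 -= 6·R0  ⇒  (0, 3, 2, 0)
     R3 -= 6·R0  ⇒  (0, 0, 4, 2)
[2] R1 <-> R2
[2] R1 /= 3  ⇒  (0, 1, 3, 0)
     R0 -= 3·R1  ⇒  (1, 0, 0, 6)
[3] R2 /= 4  ⇒  (0, 0, 1, 2)
     R1 -= 3·R2  ⇒  (0, 1, 0, 1)
     R3 -= 4·R2  ⇒  (0, 0, 0, 1)
[4] R3 /= 1  ⇒  (0, 0, 0, 1)
     R0 -= 6·R3  ⇒  (1, 0, 0, 0)
     R1 -= 1·R3  ⇒  (0, 1, 0, 0)
     R2 -= 2·R3  ⇒  (0, 0, 1, 0)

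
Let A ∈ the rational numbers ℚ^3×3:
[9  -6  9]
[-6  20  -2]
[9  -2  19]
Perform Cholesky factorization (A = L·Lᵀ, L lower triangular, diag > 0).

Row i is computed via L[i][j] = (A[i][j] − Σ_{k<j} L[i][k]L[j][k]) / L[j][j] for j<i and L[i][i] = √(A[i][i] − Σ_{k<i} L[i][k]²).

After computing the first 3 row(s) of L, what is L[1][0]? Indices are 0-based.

Step 1: L[0][0] = √(9) = 3.
  L[1][0] = (-6) / L[0][0] = -2.
Step 2: L[1][1] = √(16) = 4.
  L[2][0] = (9) / L[0][0] = 3.
  L[2][1] = (4) / L[1][1] = 1.
Step 3: L[2][2] = √(9) = 3.

L[1][0] = -2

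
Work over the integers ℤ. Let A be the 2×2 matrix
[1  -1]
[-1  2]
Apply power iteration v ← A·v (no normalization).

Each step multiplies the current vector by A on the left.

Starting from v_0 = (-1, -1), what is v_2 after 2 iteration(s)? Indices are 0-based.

v_2 = (1, -2)

v_0 = (-1, -1).
v_1 = A·v_0 = (0, -1).
v_2 = A·v_1 = (1, -2).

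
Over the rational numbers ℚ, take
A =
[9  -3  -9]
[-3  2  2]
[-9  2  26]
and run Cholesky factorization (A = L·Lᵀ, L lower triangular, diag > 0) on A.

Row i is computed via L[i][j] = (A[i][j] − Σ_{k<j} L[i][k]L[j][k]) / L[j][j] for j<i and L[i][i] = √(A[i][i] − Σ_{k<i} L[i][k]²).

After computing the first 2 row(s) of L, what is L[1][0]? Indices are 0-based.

L[1][0] = -1

Step 1: L[0][0] = √(9) = 3.
  L[1][0] = (-3) / L[0][0] = -1.
Step 2: L[1][1] = √(1) = 1.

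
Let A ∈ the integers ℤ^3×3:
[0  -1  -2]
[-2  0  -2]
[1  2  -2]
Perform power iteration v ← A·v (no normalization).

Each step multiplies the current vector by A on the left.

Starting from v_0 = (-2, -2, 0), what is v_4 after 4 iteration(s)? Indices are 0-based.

v_0 = (-2, -2, 0).
v_1 = A·v_0 = (2, 4, -6).
v_2 = A·v_1 = (8, 8, 22).
v_3 = A·v_2 = (-52, -60, -20).
v_4 = A·v_3 = (100, 144, -132).

v_4 = (100, 144, -132)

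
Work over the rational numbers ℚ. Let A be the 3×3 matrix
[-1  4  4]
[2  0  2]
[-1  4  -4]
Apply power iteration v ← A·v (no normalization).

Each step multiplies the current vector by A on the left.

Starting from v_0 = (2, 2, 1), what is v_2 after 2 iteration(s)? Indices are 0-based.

v_0 = (2, 2, 1).
v_1 = A·v_0 = (10, 6, 2).
v_2 = A·v_1 = (22, 24, 6).

v_2 = (22, 24, 6)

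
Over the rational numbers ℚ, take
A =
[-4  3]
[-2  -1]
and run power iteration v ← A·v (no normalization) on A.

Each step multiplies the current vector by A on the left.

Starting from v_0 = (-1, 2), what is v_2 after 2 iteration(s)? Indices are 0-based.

v_0 = (-1, 2).
v_1 = A·v_0 = (10, 0).
v_2 = A·v_1 = (-40, -20).

v_2 = (-40, -20)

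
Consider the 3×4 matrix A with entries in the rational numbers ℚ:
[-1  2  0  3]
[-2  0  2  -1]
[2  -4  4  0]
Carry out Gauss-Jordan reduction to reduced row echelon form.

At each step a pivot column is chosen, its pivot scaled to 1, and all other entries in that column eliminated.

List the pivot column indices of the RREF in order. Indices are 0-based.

pivot(0,0)=-1: scale R0 → (1, -2, 0, -3)
  clear (1,0): R1 −= (-2)R0 → (0, -4, 2, -7)
  clear (2,0): R2 −= (2)R0 → (0, 0, 4, 6)
pivot(1,1)=-4: scale R1 → (0, 1, -1/2, 7/4)
  clear (0,1): R0 −= (-2)R1 → (1, 0, -1, 1/2)
pivot(2,2)=4: scale R2 → (0, 0, 1, 3/2)
  clear (0,2): R0 −= (-1)R2 → (1, 0, 0, 2)
  clear (1,2): R1 −= (-1/2)R2 → (0, 1, 0, 5/2)

pivot columns: 0, 1, 2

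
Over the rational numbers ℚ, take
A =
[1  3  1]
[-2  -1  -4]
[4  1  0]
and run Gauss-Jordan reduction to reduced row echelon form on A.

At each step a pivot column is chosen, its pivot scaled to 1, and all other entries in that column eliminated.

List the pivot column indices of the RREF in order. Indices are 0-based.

step 1: normalize row 0 (÷1) = (1, 3, 1)
  row 1: subtract -2×row0 = (0, 5, -2)
  row 2: subtract 4×row0 = (0, -11, -4)
step 2: normalize row 1 (÷5) = (0, 1, -2/5)
  row 0: subtract 3×row1 = (1, 0, 11/5)
  row 2: subtract -11×row1 = (0, 0, -42/5)
step 3: normalize row 2 (÷-42/5) = (0, 0, 1)
  row 0: subtract 11/5×row2 = (1, 0, 0)
  row 1: subtract -2/5×row2 = (0, 1, 0)

pivot columns: 0, 1, 2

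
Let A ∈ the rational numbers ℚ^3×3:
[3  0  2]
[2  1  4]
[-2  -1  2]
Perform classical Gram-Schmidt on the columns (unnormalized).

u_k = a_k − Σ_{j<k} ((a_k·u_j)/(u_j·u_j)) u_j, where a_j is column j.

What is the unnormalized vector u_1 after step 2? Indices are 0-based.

u_1 = (-12/17, 9/17, -9/17)

Step 1: u_0 = a_0 = (3, 2, -2).
Step 2: u_1 = a_1 − (4/17)·u_0 = (-12/17, 9/17, -9/17).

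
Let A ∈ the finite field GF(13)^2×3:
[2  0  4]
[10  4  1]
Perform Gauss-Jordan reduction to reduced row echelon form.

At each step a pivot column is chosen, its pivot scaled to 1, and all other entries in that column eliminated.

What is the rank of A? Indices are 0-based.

pivot(0,0)=2: scale R0 → (1, 0, 2)
  clear (1,0): R1 −= (10)R0 → (0, 4, 7)
pivot(1,1)=4: scale R1 → (0, 1, 5)

rank = 2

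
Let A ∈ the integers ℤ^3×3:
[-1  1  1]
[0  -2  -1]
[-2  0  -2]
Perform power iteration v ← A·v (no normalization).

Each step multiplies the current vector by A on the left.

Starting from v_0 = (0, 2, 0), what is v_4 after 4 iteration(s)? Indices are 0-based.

v_0 = (0, 2, 0).
v_1 = A·v_0 = (2, -4, 0).
v_2 = A·v_1 = (-6, 8, -4).
v_3 = A·v_2 = (10, -12, 20).
v_4 = A·v_3 = (-2, 4, -60).

v_4 = (-2, 4, -60)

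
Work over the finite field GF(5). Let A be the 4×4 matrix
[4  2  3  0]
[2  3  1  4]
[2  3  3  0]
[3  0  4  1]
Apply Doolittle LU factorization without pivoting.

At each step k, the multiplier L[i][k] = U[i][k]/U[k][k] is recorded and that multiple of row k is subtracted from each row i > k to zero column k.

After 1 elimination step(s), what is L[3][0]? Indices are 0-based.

k=0: U[0][0]=4
  eliminate (1,0): mult=3, new row 1: (0, 2, 2, 4); set L[1][0]=3
  eliminate (2,0): mult=3, new row 2: (0, 2, 4, 0); set L[2][0]=3
  eliminate (3,0): mult=2, new row 3: (0, 1, 3, 1); set L[3][0]=2

L[3][0] = 2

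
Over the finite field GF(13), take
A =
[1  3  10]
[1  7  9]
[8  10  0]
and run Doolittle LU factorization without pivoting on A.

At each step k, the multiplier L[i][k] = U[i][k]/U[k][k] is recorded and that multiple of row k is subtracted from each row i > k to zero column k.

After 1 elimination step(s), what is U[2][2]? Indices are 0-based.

U[2][2] = 11

Step 1: pivot at (0,0) is 1.
  row1 ← row1 − (1)·row0  ⇒  L[1][0]=1, U row1=(0, 4, 12)
  row2 ← row2 − (8)·row0  ⇒  L[2][0]=8, U row2=(0, 12, 11)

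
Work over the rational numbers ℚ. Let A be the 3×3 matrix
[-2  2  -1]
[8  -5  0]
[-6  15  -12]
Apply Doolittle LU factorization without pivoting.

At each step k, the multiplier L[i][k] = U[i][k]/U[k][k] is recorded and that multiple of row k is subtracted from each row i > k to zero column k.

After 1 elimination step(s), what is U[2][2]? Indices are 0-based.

U[2][2] = -9

Step 1: pivot at (0,0) is -2.
  row1 ← row1 − (-4)·row0  ⇒  L[1][0]=-4, U row1=(0, 3, -4)
  row2 ← row2 − (3)·row0  ⇒  L[2][0]=3, U row2=(0, 9, -9)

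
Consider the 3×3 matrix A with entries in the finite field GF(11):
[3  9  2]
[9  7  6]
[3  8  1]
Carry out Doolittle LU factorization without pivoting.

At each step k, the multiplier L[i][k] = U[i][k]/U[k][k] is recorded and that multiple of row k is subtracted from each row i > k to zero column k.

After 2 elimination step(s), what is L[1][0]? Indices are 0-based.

L[1][0] = 3

k=0: U[0][0]=3
  eliminate (1,0): mult=3, new row 1: (0, 2, 0); set L[1][0]=3
  eliminate (2,0): mult=1, new row 2: (0, 10, 10); set L[2][0]=1
k=1: U[1][1]=2
  eliminate (2,1): mult=5, new row 2: (0, 0, 10); set L[2][1]=5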